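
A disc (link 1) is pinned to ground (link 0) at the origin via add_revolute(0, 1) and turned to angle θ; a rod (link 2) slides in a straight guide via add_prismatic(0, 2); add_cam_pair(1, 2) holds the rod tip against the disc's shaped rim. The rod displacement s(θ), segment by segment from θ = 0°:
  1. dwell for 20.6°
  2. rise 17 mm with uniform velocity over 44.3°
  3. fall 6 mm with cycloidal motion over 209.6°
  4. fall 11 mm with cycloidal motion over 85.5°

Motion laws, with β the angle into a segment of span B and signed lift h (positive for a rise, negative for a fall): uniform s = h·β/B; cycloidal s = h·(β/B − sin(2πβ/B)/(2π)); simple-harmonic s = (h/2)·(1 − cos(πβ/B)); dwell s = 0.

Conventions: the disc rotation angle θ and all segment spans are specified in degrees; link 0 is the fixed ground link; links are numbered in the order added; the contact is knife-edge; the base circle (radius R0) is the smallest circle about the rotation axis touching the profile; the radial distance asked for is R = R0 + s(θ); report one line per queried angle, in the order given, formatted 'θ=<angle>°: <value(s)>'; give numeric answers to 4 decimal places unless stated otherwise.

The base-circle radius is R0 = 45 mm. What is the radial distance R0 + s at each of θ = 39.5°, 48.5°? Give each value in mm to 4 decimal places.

segment 1 (0° to 20.6°, dwell): s unchanged at 0.0000
θ = 39.5° falls in segment 2 (20.6° to 64.9°, uniform, h = 17): β = 39.5 − 20.6 = 18.9°, B = 44.3°; Δs = 17·18.9/44.3 = 7.2528; s = 0.0000 + 7.2528 = 7.2528
θ = 48.5° falls in segment 2 (20.6° to 64.9°, uniform, h = 17): β = 48.5 − 20.6 = 27.9°, B = 44.3°; Δs = 17·27.9/44.3 = 10.7065; s = 0.0000 + 10.7065 = 10.7065
θ=39.5°: R = R0 + s = 45 + 7.2528 = 52.2528
θ=48.5°: R = R0 + s = 45 + 10.7065 = 55.7065

θ=39.5°: 52.2528
θ=48.5°: 55.7065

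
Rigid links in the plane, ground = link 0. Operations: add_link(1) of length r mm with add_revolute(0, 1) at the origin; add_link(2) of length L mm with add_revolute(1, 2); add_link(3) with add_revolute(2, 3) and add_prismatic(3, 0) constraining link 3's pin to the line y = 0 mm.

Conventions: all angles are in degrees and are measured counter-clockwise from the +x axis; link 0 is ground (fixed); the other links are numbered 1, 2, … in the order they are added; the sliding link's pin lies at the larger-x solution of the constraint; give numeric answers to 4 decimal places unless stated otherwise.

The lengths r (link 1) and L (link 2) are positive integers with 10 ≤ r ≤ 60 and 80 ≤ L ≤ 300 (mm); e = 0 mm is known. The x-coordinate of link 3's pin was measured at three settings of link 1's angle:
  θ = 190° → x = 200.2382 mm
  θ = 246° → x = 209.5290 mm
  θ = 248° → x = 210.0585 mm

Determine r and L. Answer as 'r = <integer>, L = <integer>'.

constraint per measurement: (x − r cos θ)² + (r sin θ − e)² = L²
subtracting the θ₁ and θ₂ equations cancels the r² and L² terms:
r = (x₁² − x₂²) / (2[(x₁cos θ₁ + e sin θ₁) − (x₂cos θ₂ + e sin θ₂)]) = 16.9999 → r = 17
L² = (x₁ − r cos θ₁)² + (r sin θ₁ − e)² = 47089.0052 → L = 217.0000 → L = 217
check at θ₃=248°: x = 210.0585 (printed 210.0585) ✓

r = 17, L = 217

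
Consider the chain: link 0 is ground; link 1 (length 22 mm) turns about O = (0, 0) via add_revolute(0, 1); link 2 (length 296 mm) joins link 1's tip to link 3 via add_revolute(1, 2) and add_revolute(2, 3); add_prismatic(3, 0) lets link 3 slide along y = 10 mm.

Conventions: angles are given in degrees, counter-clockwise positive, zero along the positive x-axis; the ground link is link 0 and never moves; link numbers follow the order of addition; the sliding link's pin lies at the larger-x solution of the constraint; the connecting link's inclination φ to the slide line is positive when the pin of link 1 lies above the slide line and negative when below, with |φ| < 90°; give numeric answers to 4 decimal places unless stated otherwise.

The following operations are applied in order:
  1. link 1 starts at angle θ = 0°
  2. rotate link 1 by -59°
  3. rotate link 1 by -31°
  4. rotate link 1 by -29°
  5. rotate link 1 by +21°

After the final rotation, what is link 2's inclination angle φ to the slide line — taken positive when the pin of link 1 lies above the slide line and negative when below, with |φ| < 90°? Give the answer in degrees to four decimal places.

geometry: r = 22 mm, L = 296 mm, e = 10 mm; θ starts at 0°
rotate link 1 by -59°: θ ← 0° -59° = -59°
rotate link 1 by -31°: θ ← -59° -31° = -90°
rotate link 1 by -29°: θ ← -90° -29° = -119°
rotate link 1 by +21°: θ ← -119° +21° = -98°
h = r sin θ − e = -21.785898 − 10 = -31.785898
sin φ = h / L = -31.785898 / 296 = -0.10738479
φ = arcsin(-0.10738479) = -6.164582°

-6.1646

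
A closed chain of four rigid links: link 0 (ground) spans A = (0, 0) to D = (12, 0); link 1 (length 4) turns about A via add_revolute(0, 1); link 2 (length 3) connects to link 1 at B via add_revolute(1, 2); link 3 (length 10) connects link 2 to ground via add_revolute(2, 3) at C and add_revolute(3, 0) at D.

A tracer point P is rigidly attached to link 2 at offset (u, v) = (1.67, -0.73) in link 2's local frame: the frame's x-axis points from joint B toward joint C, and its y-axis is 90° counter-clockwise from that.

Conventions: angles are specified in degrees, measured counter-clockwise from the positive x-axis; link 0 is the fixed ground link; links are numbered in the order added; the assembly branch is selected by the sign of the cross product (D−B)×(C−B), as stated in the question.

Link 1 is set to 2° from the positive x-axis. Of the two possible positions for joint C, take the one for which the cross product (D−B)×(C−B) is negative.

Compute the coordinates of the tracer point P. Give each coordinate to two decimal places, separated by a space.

A=(0,0), D=(12.00,0)
B = A + 4.00·(cos2°, sin2°) = (3.9976, 0.1396)
|BD| = 8.0037
circle(B,3.00) ∩ circle(D,10.00): a=-1.6831, h=2.4834
  candidates: C₊=(2.3581,2.6520) cross=19.876; C₋=(2.2714,-2.3141) cross=-19.876
  branch - wants cross < 0 → take C=(2.2714,-2.3141) (cross=-19.876)
ex = (C−B)/|BC| = (-0.5754,-0.8179); ey = (0.8179,-0.5754)
P = B + 1.67·ex + -0.73·ey = (2.4396,-0.8062)

2.44 -0.81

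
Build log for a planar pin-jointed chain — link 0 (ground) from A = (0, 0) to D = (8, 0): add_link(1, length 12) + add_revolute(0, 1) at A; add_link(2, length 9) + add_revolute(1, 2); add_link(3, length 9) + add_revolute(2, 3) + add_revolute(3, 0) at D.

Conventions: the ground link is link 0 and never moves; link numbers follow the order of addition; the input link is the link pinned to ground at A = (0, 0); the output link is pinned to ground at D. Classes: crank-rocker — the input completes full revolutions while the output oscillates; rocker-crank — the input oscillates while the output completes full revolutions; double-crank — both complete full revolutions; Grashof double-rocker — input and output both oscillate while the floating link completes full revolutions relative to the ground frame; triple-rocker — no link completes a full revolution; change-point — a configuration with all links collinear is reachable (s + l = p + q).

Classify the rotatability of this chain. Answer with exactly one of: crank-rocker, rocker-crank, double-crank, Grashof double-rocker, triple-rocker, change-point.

lengths: ground=8, input=12, coupler=9, output=9
sorted: s=8 (shortest), l=12 (longest), p+q=18
s + l = 20 vs p + q = 18
s + l > p + q → non-Grashof → no link fully rotates → triple-rocker

triple-rocker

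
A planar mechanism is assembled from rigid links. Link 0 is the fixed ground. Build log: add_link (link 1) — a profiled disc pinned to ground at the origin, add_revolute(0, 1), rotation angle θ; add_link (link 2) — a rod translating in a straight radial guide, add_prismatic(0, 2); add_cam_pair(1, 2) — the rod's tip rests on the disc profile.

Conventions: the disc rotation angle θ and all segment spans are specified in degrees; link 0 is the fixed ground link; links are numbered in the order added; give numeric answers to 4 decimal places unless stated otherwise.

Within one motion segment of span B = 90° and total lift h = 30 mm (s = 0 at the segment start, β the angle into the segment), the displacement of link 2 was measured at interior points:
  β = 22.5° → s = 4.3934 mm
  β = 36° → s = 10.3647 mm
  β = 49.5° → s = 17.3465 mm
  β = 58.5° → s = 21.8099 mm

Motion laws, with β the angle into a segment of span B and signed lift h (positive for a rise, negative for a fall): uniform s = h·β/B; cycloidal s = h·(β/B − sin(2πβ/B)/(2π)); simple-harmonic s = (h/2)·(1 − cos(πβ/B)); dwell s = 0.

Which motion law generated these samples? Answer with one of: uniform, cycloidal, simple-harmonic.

candidates at β/B = r: uniform s = h·r (linear in β); cycloidal s = h·(r − sin(2πr)/(2π)); simple-harmonic s = (h/2)(1 − cos(πr))
β=22.5°: printed 4.3934 | uniform 7.5000, cycloidal 2.7254, simple-harmonic 4.3934
β=36°: printed 10.3647 | uniform 12.0000, cycloidal 9.1935, simple-harmonic 10.3647
β=49.5°: printed 17.3465 | uniform 16.5000, cycloidal 17.9754, simple-harmonic 17.3465
β=58.5°: printed 21.8099 | uniform 19.5000, cycloidal 23.3628, simple-harmonic 21.8099
only one law matches every sample → simple-harmonic

simple-harmonic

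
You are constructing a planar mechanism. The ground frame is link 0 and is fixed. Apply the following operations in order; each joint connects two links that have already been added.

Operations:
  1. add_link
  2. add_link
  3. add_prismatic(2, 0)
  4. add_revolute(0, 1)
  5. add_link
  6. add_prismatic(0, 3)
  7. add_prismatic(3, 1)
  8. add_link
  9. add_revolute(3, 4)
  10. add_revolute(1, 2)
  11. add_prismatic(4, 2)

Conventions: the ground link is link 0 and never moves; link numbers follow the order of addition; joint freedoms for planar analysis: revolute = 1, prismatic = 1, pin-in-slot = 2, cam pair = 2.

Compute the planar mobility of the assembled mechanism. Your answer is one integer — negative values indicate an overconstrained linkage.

L=1 J1=0 J2=0
add link → L=2 J1=0 J2=0
add link → L=3 J1=0 J2=0
P@2,0 dof=1 J1 → L=3 J1=1 J2=0
R@0,1 dof=1 J1 → L=3 J1=2 J2=0
add link → L=4 J1=2 J2=0
P@0,3 dof=1 J1 → L=4 J1=3 J2=0
P@3,1 dof=1 J1 → L=4 J1=4 J2=0
add link → L=5 J1=4 J2=0
R@3,4 dof=1 J1 → L=5 J1=5 J2=0
R@1,2 dof=1 J1 → L=5 J1=6 J2=0
P@4,2 dof=1 J1 → L=5 J1=7 J2=0
M=3(L−1)−2J1−J2=3·4−2·7−0=-2

M = -2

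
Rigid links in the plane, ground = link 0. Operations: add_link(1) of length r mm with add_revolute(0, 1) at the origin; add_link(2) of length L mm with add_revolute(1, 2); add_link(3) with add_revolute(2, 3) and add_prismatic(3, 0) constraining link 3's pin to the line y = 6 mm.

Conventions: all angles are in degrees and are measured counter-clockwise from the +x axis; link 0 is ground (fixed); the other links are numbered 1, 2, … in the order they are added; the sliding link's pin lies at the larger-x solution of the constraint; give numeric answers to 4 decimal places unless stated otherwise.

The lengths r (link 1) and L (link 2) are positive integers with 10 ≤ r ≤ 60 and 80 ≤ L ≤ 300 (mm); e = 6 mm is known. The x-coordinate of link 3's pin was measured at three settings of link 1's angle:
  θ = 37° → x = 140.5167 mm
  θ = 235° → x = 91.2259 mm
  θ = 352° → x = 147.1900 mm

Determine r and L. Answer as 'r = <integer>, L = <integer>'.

constraint per measurement: (x − r cos θ)² + (r sin θ − e)² = L²
subtracting the θ₁ and θ₂ equations cancels the r² and L² terms:
r = (x₁² − x₂²) / (2[(x₁cos θ₁ + e sin θ₁) − (x₂cos θ₂ + e sin θ₂)]) = 33.0000 → r = 33
L² = (x₁ − r cos θ₁)² + (r sin θ₁ − e)² = 13224.9969 → L = 115.0000 → L = 115
check at θ₃=352°: x = 147.1900 (printed 147.1900) ✓

r = 33, L = 115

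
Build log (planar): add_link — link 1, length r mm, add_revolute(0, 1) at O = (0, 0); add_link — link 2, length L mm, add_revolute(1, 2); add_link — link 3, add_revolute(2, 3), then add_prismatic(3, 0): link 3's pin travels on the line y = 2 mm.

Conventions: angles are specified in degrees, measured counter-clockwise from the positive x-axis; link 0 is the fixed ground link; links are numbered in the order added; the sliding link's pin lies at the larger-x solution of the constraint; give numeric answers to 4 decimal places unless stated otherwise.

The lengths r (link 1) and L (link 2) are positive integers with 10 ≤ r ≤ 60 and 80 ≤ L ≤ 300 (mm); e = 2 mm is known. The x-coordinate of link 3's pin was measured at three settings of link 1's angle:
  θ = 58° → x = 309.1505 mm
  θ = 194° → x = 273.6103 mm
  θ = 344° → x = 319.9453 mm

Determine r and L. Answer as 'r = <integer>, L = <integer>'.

constraint per measurement: (x − r cos θ)² + (r sin θ − e)² = L²
subtracting the θ₁ and θ₂ equations cancels the r² and L² terms:
r = (x₁² − x₂²) / (2[(x₁cos θ₁ + e sin θ₁) − (x₂cos θ₂ + e sin θ₂)]) = 24.0000 → r = 24
L² = (x₁ − r cos θ₁)² + (r sin θ₁ − e)² = 88209.0284 → L = 297.0000 → L = 297
check at θ₃=344°: x = 319.9453 (printed 319.9453) ✓

r = 24, L = 297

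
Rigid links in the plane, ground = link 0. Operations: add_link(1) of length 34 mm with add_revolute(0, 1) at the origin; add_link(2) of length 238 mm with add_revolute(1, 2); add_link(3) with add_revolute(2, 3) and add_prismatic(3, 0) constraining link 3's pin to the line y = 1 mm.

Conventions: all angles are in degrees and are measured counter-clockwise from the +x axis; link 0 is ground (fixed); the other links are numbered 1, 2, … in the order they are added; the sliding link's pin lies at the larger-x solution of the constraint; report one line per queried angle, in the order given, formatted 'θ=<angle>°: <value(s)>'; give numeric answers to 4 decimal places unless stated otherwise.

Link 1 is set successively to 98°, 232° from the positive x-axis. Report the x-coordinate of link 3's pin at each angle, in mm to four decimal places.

geometry: r = 34 mm, L = 238 mm, e = 1 mm
θ=98°: crank pin P = (r cos θ, r sin θ) = (-4.731885, 33.669114)
θ=98°: h = r sin θ − e = 33.669114 − 1 = 32.669114
θ=98°: x = r cos θ + √(L² − h²) = -4.731885 + 235.747172 = 231.015286
θ=232°: crank pin P = (r cos θ, r sin θ) = (-20.932490, -26.792366)
θ=232°: h = r sin θ − e = -26.792366 − 1 = -27.792366
θ=232°: x = r cos θ + √(L² − h²) = -20.932490 + 236.371708 = 215.439218

θ=98°: 231.0153
θ=232°: 215.4392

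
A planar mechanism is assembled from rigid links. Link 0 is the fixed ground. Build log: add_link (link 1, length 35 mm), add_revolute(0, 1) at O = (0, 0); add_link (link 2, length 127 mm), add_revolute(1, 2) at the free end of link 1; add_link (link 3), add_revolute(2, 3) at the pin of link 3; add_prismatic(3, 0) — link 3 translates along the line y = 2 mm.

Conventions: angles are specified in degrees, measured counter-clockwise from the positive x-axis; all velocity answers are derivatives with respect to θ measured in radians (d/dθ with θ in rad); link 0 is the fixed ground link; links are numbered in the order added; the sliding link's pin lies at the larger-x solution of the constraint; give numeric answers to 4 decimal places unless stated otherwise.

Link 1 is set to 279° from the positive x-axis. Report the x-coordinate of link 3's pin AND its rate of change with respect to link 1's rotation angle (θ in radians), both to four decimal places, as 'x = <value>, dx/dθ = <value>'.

geometry: r = 35 mm, L = 127 mm, e = 2 mm
crank pin P = (r cos θ, r sin θ) = (5.475206, -34.569092)
h = r sin θ − e = -34.569092 − 2 = -36.569092
x = r cos θ + √(L² − h²) = 5.475206 + 121.621139 = 127.096346
dx/dθ = −r sin θ − h·r cos θ/√(L² − h²) (θ in radians; h = -36.569092) = 36.215379

x = 127.0963, dx/dθ = 36.2154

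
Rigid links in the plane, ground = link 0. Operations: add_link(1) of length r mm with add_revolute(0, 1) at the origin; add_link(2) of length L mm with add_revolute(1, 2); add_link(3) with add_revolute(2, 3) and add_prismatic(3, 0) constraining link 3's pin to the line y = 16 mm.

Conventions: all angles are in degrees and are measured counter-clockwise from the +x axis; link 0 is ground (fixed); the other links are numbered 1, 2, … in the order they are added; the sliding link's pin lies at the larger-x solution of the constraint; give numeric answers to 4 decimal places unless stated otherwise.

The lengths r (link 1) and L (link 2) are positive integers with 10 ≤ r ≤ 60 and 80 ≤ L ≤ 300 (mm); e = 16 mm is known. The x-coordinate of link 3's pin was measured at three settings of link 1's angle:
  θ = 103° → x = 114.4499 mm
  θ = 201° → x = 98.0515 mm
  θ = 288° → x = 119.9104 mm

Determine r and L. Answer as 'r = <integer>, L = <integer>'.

constraint per measurement: (x − r cos θ)² + (r sin θ − e)² = L²
subtracting the θ₁ and θ₂ equations cancels the r² and L² terms:
r = (x₁² − x₂²) / (2[(x₁cos θ₁ + e sin θ₁) − (x₂cos θ₂ + e sin θ₂)]) = 20.0000 → r = 20
L² = (x₁ − r cos θ₁)² + (r sin θ₁ − e)² = 14161.0078 → L = 119.0000 → L = 119
check at θ₃=288°: x = 119.9104 (printed 119.9104) ✓

r = 20, L = 119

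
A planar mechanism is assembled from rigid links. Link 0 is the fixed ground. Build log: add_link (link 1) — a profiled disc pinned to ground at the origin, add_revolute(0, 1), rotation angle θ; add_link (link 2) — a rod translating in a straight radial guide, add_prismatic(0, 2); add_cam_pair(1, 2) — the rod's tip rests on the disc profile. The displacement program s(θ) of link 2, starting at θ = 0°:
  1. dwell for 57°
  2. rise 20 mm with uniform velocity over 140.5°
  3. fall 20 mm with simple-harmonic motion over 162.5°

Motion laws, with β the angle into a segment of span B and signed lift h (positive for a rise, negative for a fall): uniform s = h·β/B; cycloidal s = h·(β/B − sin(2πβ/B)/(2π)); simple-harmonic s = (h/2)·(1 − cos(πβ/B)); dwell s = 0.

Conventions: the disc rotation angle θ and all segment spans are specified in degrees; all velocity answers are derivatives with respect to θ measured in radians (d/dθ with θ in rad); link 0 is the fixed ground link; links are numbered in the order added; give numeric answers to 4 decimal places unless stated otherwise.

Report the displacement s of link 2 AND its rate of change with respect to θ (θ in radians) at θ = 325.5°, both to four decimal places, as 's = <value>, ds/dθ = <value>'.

seg 1 [0°–57°] dwell: s stays 0.0000
seg 2 [57°–197.5°] uniform, h=20: full span → s += 20 → s = 20.0000
seg 3 [197.5°–360°] simple-harmonic, h=-20: θ=325.5° here. β=128, B=162.5. -20/2·(1 − cos(π·0.7877)) = -17.8569 → s = 2.1431
velocity in seg [197.5°–360°] (simple-harmonic), θ in radians: β = 128° = 2.2340 rad, B = 162.5° = 2.8362 rad; ds/dθ = (πh/(2B)) sin(πβ/B) = (π·(-20)/(2·2.8362)) sin(π·0.7877) = -6.852399 mm/rad

s = 2.1431, ds/dθ = -6.8524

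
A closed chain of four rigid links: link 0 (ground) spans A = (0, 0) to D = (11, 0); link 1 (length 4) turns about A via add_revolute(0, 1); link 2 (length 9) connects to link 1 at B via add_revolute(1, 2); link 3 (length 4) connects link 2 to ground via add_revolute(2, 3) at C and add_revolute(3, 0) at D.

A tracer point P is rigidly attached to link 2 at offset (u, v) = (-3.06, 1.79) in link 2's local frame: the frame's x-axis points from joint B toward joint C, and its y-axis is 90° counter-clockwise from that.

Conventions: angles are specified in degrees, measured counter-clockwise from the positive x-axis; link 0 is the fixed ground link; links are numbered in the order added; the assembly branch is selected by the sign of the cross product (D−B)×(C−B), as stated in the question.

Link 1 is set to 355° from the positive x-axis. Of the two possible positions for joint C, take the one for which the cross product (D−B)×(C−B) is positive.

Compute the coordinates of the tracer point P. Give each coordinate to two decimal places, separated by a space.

A=(0,0), D=(11.00,0)
B = A + 4.00·(cos355°, sin355°) = (3.9848, -0.3486)
|BD| = 7.0239
circle(B,9.00) ∩ circle(D,4.00): a=8.1390, h=3.8414
  candidates: C₊=(11.9231,3.8920) cross=26.982; C₋=(12.3044,-3.7813) cross=-26.982
  branch + wants cross > 0 → take C=(11.9231,3.8920) (cross=26.982)
ex = (C−B)/|BC| = (0.8820,0.4712); ey = (-0.4712,0.8820)
P = B + -3.06·ex + 1.79·ey = (0.4423,-0.2116)

0.44 -0.21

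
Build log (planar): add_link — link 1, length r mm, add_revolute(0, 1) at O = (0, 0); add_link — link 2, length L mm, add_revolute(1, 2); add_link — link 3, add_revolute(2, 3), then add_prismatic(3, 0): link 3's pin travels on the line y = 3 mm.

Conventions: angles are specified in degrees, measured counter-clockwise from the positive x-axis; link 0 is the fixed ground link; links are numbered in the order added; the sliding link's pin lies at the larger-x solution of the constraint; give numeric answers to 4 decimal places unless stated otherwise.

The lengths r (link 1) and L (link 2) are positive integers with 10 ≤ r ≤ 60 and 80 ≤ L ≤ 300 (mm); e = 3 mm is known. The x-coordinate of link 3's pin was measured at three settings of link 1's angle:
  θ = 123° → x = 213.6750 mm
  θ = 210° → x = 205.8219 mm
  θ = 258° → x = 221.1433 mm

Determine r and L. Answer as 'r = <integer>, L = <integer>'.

constraint per measurement: (x − r cos θ)² + (r sin θ − e)² = L²
subtracting the θ₁ and θ₂ equations cancels the r² and L² terms:
r = (x₁² − x₂²) / (2[(x₁cos θ₁ + e sin θ₁) − (x₂cos θ₂ + e sin θ₂)]) = 24.9999 → r = 25
L² = (x₁ − r cos θ₁)² + (r sin θ₁ − e)² = 51983.9923 → L = 228.0000 → L = 228
check at θ₃=258°: x = 221.1433 (printed 221.1433) ✓

r = 25, L = 228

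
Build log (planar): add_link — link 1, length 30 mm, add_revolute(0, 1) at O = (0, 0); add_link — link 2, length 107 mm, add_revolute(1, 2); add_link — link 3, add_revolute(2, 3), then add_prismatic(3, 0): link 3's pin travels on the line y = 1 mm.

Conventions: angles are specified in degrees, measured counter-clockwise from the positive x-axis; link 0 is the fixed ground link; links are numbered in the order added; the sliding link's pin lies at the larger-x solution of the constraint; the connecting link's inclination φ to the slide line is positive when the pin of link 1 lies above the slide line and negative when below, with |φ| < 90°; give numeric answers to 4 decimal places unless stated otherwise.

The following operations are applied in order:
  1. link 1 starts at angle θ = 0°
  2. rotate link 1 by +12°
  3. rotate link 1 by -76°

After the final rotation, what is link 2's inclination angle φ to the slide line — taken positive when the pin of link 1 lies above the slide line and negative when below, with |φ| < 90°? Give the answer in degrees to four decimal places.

geometry: r = 30 mm, L = 107 mm, e = 1 mm; θ starts at 0°
rotate link 1 by +12°: θ ← 0° +12° = 12°
rotate link 1 by -76°: θ ← 12° -76° = -64°
h = r sin θ − e = -26.963821 − 1 = -27.963821
sin φ = h / L = -27.963821 / 107 = -0.26134413
φ = arcsin(-0.26134413) = -15.149833°

-15.1498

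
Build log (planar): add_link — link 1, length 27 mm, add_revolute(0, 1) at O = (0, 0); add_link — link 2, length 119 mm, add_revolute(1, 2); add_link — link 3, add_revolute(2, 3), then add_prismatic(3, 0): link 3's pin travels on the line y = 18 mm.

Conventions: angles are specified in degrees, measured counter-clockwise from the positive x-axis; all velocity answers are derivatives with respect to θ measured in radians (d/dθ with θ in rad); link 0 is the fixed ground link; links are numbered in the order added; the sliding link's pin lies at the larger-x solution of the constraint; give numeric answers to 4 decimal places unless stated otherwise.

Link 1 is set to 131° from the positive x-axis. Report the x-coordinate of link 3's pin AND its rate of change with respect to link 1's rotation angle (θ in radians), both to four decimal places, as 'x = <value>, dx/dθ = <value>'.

geometry: r = 27 mm, L = 119 mm, e = 18 mm
crank pin P = (r cos θ, r sin θ) = (-17.713594, 20.377159)
h = r sin θ − e = 20.377159 − 18 = 2.377159
x = r cos θ + √(L² − h²) = -17.713594 + 118.976254 = 101.262661
dx/dθ = −r sin θ − h·r cos θ/√(L² − h²) (θ in radians; h = 2.377159) = -20.023239

x = 101.2627, dx/dθ = -20.0232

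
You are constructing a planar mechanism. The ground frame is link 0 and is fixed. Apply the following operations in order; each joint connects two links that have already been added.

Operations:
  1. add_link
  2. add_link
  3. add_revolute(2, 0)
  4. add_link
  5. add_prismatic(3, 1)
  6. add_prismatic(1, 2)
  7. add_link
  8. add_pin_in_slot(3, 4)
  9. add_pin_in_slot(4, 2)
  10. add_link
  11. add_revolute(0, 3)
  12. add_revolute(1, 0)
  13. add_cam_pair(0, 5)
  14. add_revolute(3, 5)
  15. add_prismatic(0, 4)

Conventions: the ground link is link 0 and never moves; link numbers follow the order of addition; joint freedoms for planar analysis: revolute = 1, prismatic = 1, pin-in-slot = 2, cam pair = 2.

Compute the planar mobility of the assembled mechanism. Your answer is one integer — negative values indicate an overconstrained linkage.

ground; <1,0,0>
#1 <2,0,0>
#2 <3,0,0>
R:2↔0 J1 <3,1,0>
#3 <4,1,0>
P:3↔1 J1 <4,2,0>
P:1↔2 J1 <4,3,0>
#4 <5,3,0>
PS:3↔4 J2 <5,3,1>
PS:4↔2 J2 <5,3,2>
#5 <6,3,2>
R:0↔3 J1 <6,4,2>
R:1↔0 J1 <6,5,2>
C:0↔5 J2 <6,5,3>
R:3↔5 J1 <6,6,3>
P:0↔4 J1 <6,7,3>
3×5 − 2×7 − 1×3 = -2

M = -2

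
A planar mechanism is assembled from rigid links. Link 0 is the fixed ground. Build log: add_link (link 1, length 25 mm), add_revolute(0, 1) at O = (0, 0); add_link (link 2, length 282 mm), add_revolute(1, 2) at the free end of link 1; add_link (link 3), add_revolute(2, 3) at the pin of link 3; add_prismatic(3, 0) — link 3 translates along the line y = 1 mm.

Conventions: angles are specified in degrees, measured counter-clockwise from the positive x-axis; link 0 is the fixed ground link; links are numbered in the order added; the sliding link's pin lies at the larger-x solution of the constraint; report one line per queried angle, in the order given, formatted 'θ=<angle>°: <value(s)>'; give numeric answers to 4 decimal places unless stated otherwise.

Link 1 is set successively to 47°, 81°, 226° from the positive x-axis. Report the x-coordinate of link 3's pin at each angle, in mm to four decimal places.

geometry: r = 25 mm, L = 282 mm, e = 1 mm
θ=47°: crank pin P = (r cos θ, r sin θ) = (17.049959, 18.283843)
θ=47°: h = r sin θ − e = 18.283843 − 1 = 17.283843
θ=47°: x = r cos θ + √(L² − h²) = 17.049959 + 281.469836 = 298.519795
θ=81°: crank pin P = (r cos θ, r sin θ) = (3.910862, 24.692209)
θ=81°: h = r sin θ − e = 24.692209 − 1 = 23.692209
θ=81°: x = r cos θ + √(L² − h²) = 3.910862 + 281.002988 = 284.913850
θ=226°: crank pin P = (r cos θ, r sin θ) = (-17.366459, -17.983495)
θ=226°: h = r sin θ − e = -17.983495 − 1 = -18.983495
θ=226°: x = r cos θ + √(L² − h²) = -17.366459 + 281.360315 = 263.993856

θ=47°: 298.5198
θ=81°: 284.9138
θ=226°: 263.9939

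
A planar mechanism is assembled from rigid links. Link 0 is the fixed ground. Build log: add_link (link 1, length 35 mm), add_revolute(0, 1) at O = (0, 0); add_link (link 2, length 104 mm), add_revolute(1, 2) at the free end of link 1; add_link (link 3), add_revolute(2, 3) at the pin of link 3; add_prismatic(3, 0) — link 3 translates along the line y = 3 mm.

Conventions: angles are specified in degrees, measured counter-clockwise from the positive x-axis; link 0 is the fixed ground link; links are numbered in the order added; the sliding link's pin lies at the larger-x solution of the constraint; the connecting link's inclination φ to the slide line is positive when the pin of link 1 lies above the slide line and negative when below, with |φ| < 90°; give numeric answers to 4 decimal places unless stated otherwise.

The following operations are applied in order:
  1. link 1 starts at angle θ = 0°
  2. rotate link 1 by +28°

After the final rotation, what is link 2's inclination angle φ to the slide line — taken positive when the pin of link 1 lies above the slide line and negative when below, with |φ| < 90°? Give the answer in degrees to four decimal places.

geometry: r = 35 mm, L = 104 mm, e = 3 mm; θ starts at 0°
rotate link 1 by +28°: θ ← 0° +28° = 28°
h = r sin θ − e = 16.431505 − 3 = 13.431505
sin φ = h / L = 13.431505 / 104 = 0.12914908
φ = arcsin(0.12914908) = 7.420424°

7.4204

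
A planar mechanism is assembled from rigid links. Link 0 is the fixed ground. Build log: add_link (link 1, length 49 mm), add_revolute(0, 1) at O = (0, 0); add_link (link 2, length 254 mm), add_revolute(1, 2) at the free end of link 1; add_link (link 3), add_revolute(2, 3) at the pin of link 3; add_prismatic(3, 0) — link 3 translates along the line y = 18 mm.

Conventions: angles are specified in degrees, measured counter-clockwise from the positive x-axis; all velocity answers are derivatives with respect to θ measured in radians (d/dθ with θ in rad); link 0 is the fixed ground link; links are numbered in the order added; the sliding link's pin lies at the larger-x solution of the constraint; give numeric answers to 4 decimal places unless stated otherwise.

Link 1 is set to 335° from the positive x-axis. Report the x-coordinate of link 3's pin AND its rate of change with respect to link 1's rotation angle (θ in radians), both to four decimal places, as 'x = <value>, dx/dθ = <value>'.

geometry: r = 49 mm, L = 254 mm, e = 18 mm
crank pin P = (r cos θ, r sin θ) = (44.409082, -20.708295)
h = r sin θ − e = -20.708295 − 18 = -38.708295
x = r cos θ + √(L² − h²) = 44.409082 + 251.033201 = 295.442282
dx/dθ = −r sin θ − h·r cos θ/√(L² − h²) (θ in radians; h = -38.708295) = 27.555994

x = 295.4423, dx/dθ = 27.5560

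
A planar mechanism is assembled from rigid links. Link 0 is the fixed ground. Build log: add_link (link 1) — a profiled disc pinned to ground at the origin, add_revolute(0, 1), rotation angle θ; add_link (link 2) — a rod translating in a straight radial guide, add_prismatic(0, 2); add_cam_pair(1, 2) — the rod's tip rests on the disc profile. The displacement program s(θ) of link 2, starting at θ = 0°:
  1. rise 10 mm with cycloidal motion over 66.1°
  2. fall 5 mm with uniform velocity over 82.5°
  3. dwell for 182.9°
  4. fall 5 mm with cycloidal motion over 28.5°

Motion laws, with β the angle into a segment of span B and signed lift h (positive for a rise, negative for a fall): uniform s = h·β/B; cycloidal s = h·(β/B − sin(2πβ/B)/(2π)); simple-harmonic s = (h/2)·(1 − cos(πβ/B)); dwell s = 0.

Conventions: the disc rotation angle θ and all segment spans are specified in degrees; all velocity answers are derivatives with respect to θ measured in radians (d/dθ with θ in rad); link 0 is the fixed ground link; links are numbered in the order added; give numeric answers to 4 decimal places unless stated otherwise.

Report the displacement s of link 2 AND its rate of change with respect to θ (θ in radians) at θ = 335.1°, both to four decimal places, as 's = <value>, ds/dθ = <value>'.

seg 1 [0°–66.1°] cycloidal, h=10: full span → s += 10 → s = 10.0000
seg 2 [66.1°–148.6°] uniform, h=-5: full span → s += -5 → s = 5.0000
seg 3 [148.6°–331.5°] dwell: s stays 5.0000
seg 4 [331.5°–360°] cycloidal, h=-5: θ=335.1° here. β=3.6, B=28.5. -5·(0.1263 − sin(2π·0.1263)/(2π)) = -0.0642 → s = 4.9358
velocity in seg [331.5°–360°] (cycloidal), θ in radians: β = 3.6° = 0.0628 rad, B = 28.5° = 0.4974 rad; ds/dθ = (h/B)(1 − cos(2πβ/B)) = ((-5)/0.4974)(1 − cos(2π·0.1263)) = -3.003135 mm/rad

s = 4.9358, ds/dθ = -3.0031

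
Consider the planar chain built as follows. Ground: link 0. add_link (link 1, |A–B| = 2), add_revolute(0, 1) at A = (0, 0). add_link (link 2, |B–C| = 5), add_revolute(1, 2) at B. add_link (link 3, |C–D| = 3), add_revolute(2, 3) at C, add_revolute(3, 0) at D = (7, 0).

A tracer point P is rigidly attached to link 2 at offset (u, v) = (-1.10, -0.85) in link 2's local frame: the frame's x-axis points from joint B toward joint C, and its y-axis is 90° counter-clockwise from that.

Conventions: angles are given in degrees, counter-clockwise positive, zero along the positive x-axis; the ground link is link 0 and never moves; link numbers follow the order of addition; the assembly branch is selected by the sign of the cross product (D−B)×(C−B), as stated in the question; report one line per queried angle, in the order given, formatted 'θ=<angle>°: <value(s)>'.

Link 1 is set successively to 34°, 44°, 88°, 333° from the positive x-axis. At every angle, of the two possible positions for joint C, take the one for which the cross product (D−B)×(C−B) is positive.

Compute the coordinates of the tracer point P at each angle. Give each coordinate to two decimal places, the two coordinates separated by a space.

A=(0,0), D=(7.00,0)
θ=34°: B = A + 2.00·(cos34°, sin34°) = (1.6581, 1.1184)
θ=34°: |BD| = 5.4577
θ=34°: circle(B,5.00) ∩ circle(D,3.00): a=4.1947, h=2.7212
θ=34°:   candidates: C₊=(6.3214,2.9222) cross=14.851; C₋=(5.2061,-2.4046) cross=-14.851
θ=34°:   branch + wants cross > 0 → take C=(6.3214,2.9222) (cross=14.851)
θ=34°: ex = (C−B)/|BC| = (0.9327,0.3608); ey = (-0.3608,0.9327)
θ=34°: P = B + -1.10·ex + -0.85·ey = (0.9388,-0.0712)
θ=44°: B = A + 2.00·(cos44°, sin44°) = (1.4387, 1.3893)
θ=44°: |BD| = 5.7322
θ=44°: circle(B,5.00) ∩ circle(D,3.00): a=4.2617, h=2.6149
θ=44°:   candidates: C₊=(6.2071,2.8933) cross=14.989; C₋=(4.9396,-2.1805) cross=-14.989
θ=44°:   branch + wants cross > 0 → take C=(6.2071,2.8933) (cross=14.989)
θ=44°: ex = (C−B)/|BC| = (0.9537,0.3008); ey = (-0.3008,0.9537)
θ=44°: P = B + -1.10·ex + -0.85·ey = (0.6453,0.2478)
θ=88°: B = A + 2.00·(cos88°, sin88°) = (0.0698, 1.9988)
θ=88°: |BD| = 7.2127
θ=88°: circle(B,5.00) ∩ circle(D,3.00): a=4.7155, h=1.6625
θ=88°:   candidates: C₊=(5.0613,2.2895) cross=11.991; C₋=(4.1399,-0.9054) cross=-11.991
θ=88°:   branch + wants cross > 0 → take C=(5.0613,2.2895) (cross=11.991)
θ=88°: ex = (C−B)/|BC| = (0.9983,0.0581); ey = (-0.0581,0.9983)
θ=88°: P = B + -1.10·ex + -0.85·ey = (-0.9789,1.0863)
θ=333°: B = A + 2.00·(cos333°, sin333°) = (1.7820, -0.9080)
θ=333°: |BD| = 5.2964
θ=333°: circle(B,5.00) ∩ circle(D,3.00): a=4.1587, h=2.7759
θ=333°:   candidates: C₊=(5.4032,2.5397) cross=14.702; C₋=(6.3550,-2.9298) cross=-14.702
θ=333°:   branch + wants cross > 0 → take C=(5.4032,2.5397) (cross=14.702)
θ=333°: ex = (C−B)/|BC| = (0.7242,0.6895); ey = (-0.6895,0.7242)
θ=333°: P = B + -1.10·ex + -0.85·ey = (1.5715,-2.2821)

θ=34°: 0.94 -0.07
θ=44°: 0.65 0.25
θ=88°: -0.98 1.09
θ=333°: 1.57 -2.28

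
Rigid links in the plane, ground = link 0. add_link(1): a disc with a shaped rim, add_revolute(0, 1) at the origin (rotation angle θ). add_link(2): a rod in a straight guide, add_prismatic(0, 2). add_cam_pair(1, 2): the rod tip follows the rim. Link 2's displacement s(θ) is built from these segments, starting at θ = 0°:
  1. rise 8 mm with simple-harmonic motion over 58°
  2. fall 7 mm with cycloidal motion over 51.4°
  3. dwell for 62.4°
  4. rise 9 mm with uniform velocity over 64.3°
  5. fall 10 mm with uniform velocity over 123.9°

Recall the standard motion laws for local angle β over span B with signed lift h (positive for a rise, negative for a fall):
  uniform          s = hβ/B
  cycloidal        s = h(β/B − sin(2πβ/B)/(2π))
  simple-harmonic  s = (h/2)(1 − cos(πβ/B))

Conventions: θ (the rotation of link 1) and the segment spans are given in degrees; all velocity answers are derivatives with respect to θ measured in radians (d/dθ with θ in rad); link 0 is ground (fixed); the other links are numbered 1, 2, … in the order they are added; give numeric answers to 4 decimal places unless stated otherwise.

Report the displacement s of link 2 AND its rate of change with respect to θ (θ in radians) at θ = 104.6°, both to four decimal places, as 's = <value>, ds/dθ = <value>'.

segment 1 (0° to 58°, simple-harmonic, h = 8) is passed completely: s = 0.0000 + (8) = 8.0000
θ = 104.6° falls in segment 2 (58° to 109.4°, cycloidal, h = -7): β = 104.6 − 58 = 46.6°, B = 51.4°; Δs = -7·(0.9066 − sin(2π·0.9066)/(2π)) = -6.9631; s = 8.0000 − 6.9631 = 1.0369
velocity in seg [58°–109.4°] (cycloidal), θ in radians: β = 46.6° = 0.8133 rad, B = 51.4° = 0.8971 rad; ds/dθ = (h/B)(1 − cos(2πβ/B)) = ((-7)/0.8971)(1 − cos(2π·0.9066)) = -1.305111 mm/rad

s = 1.0369, ds/dθ = -1.3051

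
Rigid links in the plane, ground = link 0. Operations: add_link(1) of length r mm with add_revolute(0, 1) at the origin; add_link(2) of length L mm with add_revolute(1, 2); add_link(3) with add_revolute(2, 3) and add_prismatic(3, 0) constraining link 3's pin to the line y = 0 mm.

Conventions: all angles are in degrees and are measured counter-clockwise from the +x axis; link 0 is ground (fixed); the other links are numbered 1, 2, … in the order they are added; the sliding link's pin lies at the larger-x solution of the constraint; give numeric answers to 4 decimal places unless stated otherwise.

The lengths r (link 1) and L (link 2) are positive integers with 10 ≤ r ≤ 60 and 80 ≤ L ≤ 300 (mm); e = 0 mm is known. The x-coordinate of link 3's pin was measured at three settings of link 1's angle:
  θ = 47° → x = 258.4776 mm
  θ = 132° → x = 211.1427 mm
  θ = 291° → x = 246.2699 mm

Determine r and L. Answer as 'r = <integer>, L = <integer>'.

constraint per measurement: (x − r cos θ)² + (r sin θ − e)² = L²
subtracting the θ₁ and θ₂ equations cancels the r² and L² terms:
r = (x₁² − x₂²) / (2[(x₁cos θ₁ + e sin θ₁) − (x₂cos θ₂ + e sin θ₂)]) = 35.0000 → r = 35
L² = (x₁ − r cos θ₁)² + (r sin θ₁ − e)² = 55695.9787 → L = 236.0000 → L = 236
check at θ₃=291°: x = 246.2699 (printed 246.2699) ✓

r = 35, L = 236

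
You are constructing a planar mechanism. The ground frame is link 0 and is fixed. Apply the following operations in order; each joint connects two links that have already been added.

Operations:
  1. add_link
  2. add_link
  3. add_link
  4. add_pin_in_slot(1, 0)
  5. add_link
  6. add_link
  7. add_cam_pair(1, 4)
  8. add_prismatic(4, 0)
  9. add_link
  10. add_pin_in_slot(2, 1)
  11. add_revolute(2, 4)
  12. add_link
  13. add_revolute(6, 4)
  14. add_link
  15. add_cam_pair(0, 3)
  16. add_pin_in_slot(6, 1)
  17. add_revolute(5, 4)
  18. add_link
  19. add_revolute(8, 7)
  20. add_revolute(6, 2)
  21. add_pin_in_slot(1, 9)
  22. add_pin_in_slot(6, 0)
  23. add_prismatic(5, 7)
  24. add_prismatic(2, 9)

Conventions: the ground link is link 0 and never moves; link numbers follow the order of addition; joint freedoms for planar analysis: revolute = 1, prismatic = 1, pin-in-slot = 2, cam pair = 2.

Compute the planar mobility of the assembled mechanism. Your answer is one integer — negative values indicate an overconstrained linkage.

link 0 = ground. State L|J1|J2 = 1|0|0
+link1  2|0|0
+link2  3|0|0
+link3  4|0|0
PS(1,0) f=2→J2  4|0|1
+link4  5|0|1
+link5  6|0|1
C(1,4) f=2→J2  6|0|2
P(4,0) f=1→J1  6|1|2
+link6  7|1|2
PS(2,1) f=2→J2  7|1|3
R(2,4) f=1→J1  7|2|3
+link7  8|2|3
R(6,4) f=1→J1  8|3|3
+link8  9|3|3
C(0,3) f=2→J2  9|3|4
PS(6,1) f=2→J2  9|3|5
R(5,4) f=1→J1  9|4|5
+link9  10|4|5
R(8,7) f=1→J1  10|5|5
R(6,2) f=1→J1  10|6|5
PS(1,9) f=2→J2  10|6|6
PS(6,0) f=2→J2  10|6|7
P(5,7) f=1→J1  10|7|7
P(2,9) f=1→J1  10|8|7
M = 3(10−1)−2·8−7 = 27−16−7 = 4

M = 4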